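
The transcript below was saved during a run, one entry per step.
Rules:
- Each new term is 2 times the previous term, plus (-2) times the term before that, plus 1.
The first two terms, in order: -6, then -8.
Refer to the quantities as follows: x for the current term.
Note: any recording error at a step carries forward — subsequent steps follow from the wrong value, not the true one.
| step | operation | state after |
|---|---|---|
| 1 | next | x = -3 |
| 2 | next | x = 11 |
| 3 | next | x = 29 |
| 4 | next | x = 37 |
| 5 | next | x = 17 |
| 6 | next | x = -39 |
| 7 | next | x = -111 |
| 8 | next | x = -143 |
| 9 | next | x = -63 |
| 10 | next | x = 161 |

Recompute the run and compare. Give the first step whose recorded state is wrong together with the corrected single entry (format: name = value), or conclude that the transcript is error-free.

Recomputing the run from the initial state:
step 1: x = -3
step 2: x = 11
step 3: x = 29
step 4: x = 37
step 5: x = 17
step 6: x = -39
step 7: x = -111
step 8: x = -143
step 9: x = -63
step 10: x = 161
This matches the transcript at every step.

no error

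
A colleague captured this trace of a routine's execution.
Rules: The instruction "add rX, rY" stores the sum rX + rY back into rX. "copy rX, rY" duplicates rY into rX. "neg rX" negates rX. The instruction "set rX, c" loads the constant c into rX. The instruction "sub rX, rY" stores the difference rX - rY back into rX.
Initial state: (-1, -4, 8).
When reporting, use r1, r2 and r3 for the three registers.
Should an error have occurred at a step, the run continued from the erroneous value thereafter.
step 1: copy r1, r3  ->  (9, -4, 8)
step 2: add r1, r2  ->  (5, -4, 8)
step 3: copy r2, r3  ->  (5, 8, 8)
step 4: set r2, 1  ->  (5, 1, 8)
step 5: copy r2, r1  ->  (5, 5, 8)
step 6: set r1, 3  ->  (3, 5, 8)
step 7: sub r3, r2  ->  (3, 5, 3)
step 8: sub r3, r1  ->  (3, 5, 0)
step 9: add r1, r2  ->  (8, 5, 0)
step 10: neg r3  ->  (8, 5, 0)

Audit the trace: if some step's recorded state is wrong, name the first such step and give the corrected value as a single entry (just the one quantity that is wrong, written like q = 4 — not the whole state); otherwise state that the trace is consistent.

step 1, r1 = 8

step 1: r1 = 8 -> the entry is off here
The earliest wrong entry is at step 1: it should read r1 = 8.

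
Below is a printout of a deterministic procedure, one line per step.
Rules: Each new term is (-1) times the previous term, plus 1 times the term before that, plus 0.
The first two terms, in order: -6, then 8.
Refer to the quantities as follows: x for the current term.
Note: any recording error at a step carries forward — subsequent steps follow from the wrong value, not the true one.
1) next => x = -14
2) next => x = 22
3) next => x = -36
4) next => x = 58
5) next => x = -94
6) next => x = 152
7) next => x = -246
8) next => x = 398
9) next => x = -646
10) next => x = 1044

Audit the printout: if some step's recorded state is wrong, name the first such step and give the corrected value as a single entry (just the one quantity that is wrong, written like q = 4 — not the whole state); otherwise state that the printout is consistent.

step 9, x = -644

Recomputing the run from the initial state:
step 1: x = -14
step 2: x = 22
step 3: x = -36
step 4: x = 58
step 5: x = -94
step 6: x = 152
step 7: x = -246
step 8: x = 398
step 9: x = -644
step 10: x = 1042
The first disagreement with the printout is at step 9, where the value should be x = -644.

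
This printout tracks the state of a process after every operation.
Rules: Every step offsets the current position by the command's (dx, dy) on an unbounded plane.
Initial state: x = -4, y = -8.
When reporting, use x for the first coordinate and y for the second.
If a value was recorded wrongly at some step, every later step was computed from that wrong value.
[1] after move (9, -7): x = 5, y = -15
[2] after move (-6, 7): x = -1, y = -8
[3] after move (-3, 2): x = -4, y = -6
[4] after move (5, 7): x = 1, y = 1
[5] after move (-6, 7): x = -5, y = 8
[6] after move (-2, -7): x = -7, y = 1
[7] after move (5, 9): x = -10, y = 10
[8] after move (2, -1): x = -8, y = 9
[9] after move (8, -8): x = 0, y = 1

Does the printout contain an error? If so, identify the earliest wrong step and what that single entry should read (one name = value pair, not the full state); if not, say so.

Recomputing the run from the initial state:
step 1: x = 5, y = -15
step 2: x = -1, y = -8
step 3: x = -4, y = -6
step 4: x = 1, y = 1
step 5: x = -5, y = 8
step 6: x = -7, y = 1
step 7: x = -2, y = 10
step 8: x = 0, y = 9
step 9: x = 8, y = 1
The first disagreement with the printout is at step 7, where the value should be x = -2.

step 7, x = -2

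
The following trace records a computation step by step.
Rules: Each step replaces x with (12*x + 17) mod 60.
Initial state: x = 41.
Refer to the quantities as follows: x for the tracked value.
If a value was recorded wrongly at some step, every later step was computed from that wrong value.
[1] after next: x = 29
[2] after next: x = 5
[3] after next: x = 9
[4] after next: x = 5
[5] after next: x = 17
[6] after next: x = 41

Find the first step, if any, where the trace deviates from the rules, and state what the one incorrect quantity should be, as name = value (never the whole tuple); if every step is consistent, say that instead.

step 3, x = 17

Step 1: x = (12*41 + 17) mod 60 = 29 — in agreement.
Step 2: x = (12*29 + 17) mod 60 = 5 — no discrepancy.
Step 3: x = (12*5 + 17) mod 60 = 17 — first mismatch against the trace.
First incorrect step: 3; the correct value is x = 17.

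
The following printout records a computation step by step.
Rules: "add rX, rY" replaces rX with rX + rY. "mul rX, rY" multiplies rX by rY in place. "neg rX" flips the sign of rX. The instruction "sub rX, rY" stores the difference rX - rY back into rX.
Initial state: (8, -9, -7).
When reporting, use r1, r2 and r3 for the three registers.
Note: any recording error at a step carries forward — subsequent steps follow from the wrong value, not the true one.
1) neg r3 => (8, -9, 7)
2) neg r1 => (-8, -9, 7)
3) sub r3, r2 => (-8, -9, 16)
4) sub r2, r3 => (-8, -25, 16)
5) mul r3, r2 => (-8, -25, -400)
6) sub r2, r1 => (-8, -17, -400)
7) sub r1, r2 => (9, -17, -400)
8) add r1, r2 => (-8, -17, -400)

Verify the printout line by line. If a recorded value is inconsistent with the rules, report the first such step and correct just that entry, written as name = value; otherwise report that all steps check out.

no error

Recomputing the run from the initial state:
step 1: r1 = 8, r2 = -9, r3 = 7
step 2: r1 = -8, r2 = -9, r3 = 7
step 3: r1 = -8, r2 = -9, r3 = 16
step 4: r1 = -8, r2 = -25, r3 = 16
step 5: r1 = -8, r2 = -25, r3 = -400
step 6: r1 = -8, r2 = -17, r3 = -400
step 7: r1 = 9, r2 = -17, r3 = -400
step 8: r1 = -8, r2 = -17, r3 = -400
This matches the printout at every step.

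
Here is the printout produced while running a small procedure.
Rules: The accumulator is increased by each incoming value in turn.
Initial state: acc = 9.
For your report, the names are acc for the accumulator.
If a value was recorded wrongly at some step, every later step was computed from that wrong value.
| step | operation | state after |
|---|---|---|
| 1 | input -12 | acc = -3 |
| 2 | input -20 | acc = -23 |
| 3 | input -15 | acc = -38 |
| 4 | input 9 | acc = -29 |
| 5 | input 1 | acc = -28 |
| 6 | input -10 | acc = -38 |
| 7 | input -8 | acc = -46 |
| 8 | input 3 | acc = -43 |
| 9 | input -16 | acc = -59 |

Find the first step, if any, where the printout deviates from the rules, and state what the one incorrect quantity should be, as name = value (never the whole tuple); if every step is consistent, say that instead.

Recomputing the run from the initial state:
step 1: acc = -3
step 2: acc = -23
step 3: acc = -38
step 4: acc = -29
step 5: acc = -28
step 6: acc = -38
step 7: acc = -46
step 8: acc = -43
step 9: acc = -59
This matches the printout at every step.

no error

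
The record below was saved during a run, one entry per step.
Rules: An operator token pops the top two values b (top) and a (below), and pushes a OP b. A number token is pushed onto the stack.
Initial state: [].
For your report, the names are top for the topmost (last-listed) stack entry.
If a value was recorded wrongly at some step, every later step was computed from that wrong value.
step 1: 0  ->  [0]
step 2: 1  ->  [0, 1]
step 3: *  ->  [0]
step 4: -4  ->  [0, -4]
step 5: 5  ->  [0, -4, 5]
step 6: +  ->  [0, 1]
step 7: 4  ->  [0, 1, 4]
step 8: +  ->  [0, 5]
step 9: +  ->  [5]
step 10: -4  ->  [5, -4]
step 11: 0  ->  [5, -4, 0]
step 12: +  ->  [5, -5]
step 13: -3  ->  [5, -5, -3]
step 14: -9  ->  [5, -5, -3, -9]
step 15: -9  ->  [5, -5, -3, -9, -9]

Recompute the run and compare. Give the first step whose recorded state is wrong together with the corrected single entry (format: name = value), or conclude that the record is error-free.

Recomputing the run from the initial state:
step 1: [0]
step 2: [0, 1]
step 3: [0]
step 4: [0, -4]
step 5: [0, -4, 5]
step 6: [0, 1]
step 7: [0, 1, 4]
step 8: [0, 5]
step 9: [5]
step 10: [5, -4]
step 11: [5, -4, 0]
step 12: [5, -4]
step 13: [5, -4, -3]
step 14: [5, -4, -3, -9]
step 15: [5, -4, -3, -9, -9]
The first disagreement with the record is at step 12, where the value should be top = -4.

step 12, top = -4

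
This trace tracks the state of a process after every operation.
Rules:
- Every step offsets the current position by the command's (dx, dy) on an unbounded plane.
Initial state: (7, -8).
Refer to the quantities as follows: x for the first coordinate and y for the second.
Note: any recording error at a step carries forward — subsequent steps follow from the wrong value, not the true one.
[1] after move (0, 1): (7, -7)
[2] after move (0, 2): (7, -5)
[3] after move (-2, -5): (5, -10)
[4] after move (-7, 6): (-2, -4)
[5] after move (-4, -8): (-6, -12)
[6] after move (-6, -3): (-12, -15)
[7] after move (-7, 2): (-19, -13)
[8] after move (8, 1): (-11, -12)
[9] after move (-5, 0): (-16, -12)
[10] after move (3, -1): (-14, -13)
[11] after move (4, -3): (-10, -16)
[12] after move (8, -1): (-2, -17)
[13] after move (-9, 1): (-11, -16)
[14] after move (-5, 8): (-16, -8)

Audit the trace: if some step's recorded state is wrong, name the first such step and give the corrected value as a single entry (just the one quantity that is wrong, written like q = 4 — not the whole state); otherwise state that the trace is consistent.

step 10, x = -13

step 1: x = 7 + (0) = 7, y = -8 + (1) = -7 -> checks out
step 2: x = 7 + (0) = 7, y = -7 + (2) = -5 -> in agreement
step 3: x = 7 + (-2) = 5, y = -5 + (-5) = -10 -> in agreement
step 4: x = 5 + (-7) = -2, y = -10 + (6) = -4 -> verified
step 5: x = -2 + (-4) = -6, y = -4 + (-8) = -12 -> in agreement
step 6: x = -6 + (-6) = -12, y = -12 + (-3) = -15 -> exactly as logged
step 7: x = -12 + (-7) = -19, y = -15 + (2) = -13 -> matches
step 8: x = -19 + (8) = -11, y = -13 + (1) = -12 -> confirmed correct
step 9: x = -11 + (-5) = -16, y = -12 + (0) = -12 -> same as recorded
step 10: x = -16 + (3) = -13, y = -12 + (-1) = -13 -> the trace disagrees here
First deviation found at step 10; the corrected entry is x = -13.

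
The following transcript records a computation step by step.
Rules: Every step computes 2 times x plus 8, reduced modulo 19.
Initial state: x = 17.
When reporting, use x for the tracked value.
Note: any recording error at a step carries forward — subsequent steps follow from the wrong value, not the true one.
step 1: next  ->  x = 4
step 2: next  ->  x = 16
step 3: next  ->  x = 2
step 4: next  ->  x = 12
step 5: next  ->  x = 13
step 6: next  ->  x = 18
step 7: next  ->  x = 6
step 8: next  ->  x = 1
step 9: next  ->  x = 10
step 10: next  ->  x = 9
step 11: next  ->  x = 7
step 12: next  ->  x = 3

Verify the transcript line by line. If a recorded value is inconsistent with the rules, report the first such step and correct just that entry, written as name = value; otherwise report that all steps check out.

1. x = (2*17 + 8) mod 19 = 4 (verified)
2. x = (2*4 + 8) mod 19 = 16 (no discrepancy)
3. x = (2*16 + 8) mod 19 = 2 (same as recorded)
4. x = (2*2 + 8) mod 19 = 12 (checks out)
5. x = (2*12 + 8) mod 19 = 13 (confirmed correct)
6. x = (2*13 + 8) mod 19 = 15 (the entry is off here)
First deviation found at step 6; the corrected entry is x = 15.

step 6, x = 15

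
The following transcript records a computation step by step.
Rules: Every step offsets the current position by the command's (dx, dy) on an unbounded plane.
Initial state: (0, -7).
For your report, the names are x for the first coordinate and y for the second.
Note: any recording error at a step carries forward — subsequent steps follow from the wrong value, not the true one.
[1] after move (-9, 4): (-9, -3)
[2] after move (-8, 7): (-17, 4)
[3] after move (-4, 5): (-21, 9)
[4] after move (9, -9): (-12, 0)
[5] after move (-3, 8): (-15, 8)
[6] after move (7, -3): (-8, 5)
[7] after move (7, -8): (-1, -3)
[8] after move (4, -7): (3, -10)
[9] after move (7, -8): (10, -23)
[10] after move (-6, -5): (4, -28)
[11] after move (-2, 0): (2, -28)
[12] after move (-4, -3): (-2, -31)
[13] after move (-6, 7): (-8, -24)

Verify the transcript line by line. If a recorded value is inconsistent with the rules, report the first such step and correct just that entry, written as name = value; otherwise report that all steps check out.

step 9, y = -18

1. x = 0 + (-9) = -9, y = -7 + (4) = -3 (consistent with the transcript)
2. x = -9 + (-8) = -17, y = -3 + (7) = 4 (confirmed correct)
3. x = -17 + (-4) = -21, y = 4 + (5) = 9 (in agreement)
4. x = -21 + (9) = -12, y = 9 + (-9) = 0 (matches)
5. x = -12 + (-3) = -15, y = 0 + (8) = 8 (checks out)
6. x = -15 + (7) = -8, y = 8 + (-3) = 5 (in agreement)
7. x = -8 + (7) = -1, y = 5 + (-8) = -3 (checks out)
8. x = -1 + (4) = 3, y = -3 + (-7) = -10 (same as recorded)
9. x = 3 + (7) = 10, y = -10 + (-8) = -18 (the recorded entry deviates here)
Step 9 is the first one off; corrected, y = -18.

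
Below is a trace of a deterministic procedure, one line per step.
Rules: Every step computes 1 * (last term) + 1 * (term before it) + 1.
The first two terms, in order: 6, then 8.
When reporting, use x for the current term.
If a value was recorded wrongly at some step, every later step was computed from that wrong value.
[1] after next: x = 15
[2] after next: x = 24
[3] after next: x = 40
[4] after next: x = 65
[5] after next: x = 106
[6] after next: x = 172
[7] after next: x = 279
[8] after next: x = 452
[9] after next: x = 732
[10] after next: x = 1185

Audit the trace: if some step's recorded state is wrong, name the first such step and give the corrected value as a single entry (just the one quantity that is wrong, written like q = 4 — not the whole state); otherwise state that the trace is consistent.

1. x = 1*(8) + (1)*(6) + (1) = 15 (verified)
2. x = 1*(15) + (1)*(8) + (1) = 24 (checks out)
3. x = 1*(24) + (1)*(15) + (1) = 40 (same as recorded)
4. x = 1*(40) + (1)*(24) + (1) = 65 (consistent with the trace)
5. x = 1*(65) + (1)*(40) + (1) = 106 (verified)
6. x = 1*(106) + (1)*(65) + (1) = 172 (consistent with the trace)
7. x = 1*(172) + (1)*(106) + (1) = 279 (exactly as logged)
8. x = 1*(279) + (1)*(172) + (1) = 452 (in agreement)
9. x = 1*(452) + (1)*(279) + (1) = 732 (checks out)
10. x = 1*(732) + (1)*(452) + (1) = 1185 (in agreement)
Every step is consistent.

no error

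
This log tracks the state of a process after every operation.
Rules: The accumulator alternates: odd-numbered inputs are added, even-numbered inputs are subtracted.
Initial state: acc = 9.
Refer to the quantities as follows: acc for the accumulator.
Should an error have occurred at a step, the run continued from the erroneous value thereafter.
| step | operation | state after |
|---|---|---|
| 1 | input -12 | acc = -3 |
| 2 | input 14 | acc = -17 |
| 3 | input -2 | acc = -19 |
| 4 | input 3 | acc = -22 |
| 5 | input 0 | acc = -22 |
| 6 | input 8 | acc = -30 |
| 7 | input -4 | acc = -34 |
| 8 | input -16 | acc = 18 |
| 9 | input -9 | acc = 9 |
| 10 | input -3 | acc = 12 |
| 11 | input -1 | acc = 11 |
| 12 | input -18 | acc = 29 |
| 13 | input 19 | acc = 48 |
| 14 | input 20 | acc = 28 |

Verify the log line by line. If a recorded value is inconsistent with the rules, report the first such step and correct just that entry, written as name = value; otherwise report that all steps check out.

step 8, acc = -18

Recomputing the run from the initial state:
step 1: acc = -3
step 2: acc = -17
step 3: acc = -19
step 4: acc = -22
step 5: acc = -22
step 6: acc = -30
step 7: acc = -34
step 8: acc = -18
step 9: acc = -27
step 10: acc = -24
step 11: acc = -25
step 12: acc = -7
step 13: acc = 12
step 14: acc = -8
The first disagreement with the log is at step 8, where the value should be acc = -18.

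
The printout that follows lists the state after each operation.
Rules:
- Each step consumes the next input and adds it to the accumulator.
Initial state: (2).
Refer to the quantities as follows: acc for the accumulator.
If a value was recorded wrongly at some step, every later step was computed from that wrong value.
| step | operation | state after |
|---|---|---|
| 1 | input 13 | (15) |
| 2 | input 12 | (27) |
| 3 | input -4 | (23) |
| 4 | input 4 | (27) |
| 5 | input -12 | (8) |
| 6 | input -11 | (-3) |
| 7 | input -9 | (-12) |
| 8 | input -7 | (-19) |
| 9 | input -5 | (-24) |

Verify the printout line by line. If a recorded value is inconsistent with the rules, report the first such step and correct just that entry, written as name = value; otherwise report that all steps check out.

1. acc = 2 + 13 = 15 (confirmed correct)
2. acc = 15 + 12 = 27 (in agreement)
3. acc = 27 + -4 = 23 (agrees with the printout)
4. acc = 23 + 4 = 27 (exactly as logged)
5. acc = 27 + -12 = 15 (the printout disagrees here)
Step 5 is the first one off; corrected, acc = 15.

step 5, acc = 15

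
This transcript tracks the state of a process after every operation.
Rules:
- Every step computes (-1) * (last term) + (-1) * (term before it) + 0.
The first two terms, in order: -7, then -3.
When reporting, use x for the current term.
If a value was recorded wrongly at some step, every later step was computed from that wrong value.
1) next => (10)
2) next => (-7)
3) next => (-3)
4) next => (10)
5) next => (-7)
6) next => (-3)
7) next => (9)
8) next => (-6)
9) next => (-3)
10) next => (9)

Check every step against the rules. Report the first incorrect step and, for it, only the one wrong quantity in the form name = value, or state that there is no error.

Recomputing the run from the initial state:
step 1: x = 10
step 2: x = -7
step 3: x = -3
step 4: x = 10
step 5: x = -7
step 6: x = -3
step 7: x = 10
step 8: x = -7
step 9: x = -3
step 10: x = 10
The first disagreement with the transcript is at step 7, where the value should be x = 10.

step 7, x = 10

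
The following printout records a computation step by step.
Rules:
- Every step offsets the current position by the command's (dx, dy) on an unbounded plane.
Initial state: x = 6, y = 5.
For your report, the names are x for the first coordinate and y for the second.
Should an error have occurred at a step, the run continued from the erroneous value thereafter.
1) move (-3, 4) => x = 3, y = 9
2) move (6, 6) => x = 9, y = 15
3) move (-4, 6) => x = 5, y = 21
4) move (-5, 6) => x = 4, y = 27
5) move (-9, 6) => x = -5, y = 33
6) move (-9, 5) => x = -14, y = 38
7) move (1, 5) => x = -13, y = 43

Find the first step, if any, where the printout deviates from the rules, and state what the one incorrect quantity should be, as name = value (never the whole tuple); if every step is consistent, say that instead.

step 4, x = 0

Step 1: x = 6 + (-3) = 3, y = 5 + (4) = 9 — agrees with the printout.
Step 2: x = 3 + (6) = 9, y = 9 + (6) = 15 — in agreement.
Step 3: x = 9 + (-4) = 5, y = 15 + (6) = 21 — in agreement.
Step 4: x = 5 + (-5) = 0, y = 21 + (6) = 27 — the printout has a different value.
So the first discrepancy is step 4, where the right value is x = 0.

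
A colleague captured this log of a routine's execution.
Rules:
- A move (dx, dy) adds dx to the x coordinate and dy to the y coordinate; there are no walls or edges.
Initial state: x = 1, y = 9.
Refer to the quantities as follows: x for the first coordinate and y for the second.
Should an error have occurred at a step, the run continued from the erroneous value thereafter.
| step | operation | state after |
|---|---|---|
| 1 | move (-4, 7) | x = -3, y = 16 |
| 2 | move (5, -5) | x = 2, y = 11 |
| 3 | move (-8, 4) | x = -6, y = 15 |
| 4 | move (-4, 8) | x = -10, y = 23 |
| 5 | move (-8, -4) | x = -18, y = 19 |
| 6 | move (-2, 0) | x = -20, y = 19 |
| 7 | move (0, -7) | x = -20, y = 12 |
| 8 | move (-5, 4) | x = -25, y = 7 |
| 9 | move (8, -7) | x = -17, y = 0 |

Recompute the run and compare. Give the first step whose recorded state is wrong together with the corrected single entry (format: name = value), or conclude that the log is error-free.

step 8, y = 16

Recomputing the run from the initial state:
step 1: x = -3, y = 16
step 2: x = 2, y = 11
step 3: x = -6, y = 15
step 4: x = -10, y = 23
step 5: x = -18, y = 19
step 6: x = -20, y = 19
step 7: x = -20, y = 12
step 8: x = -25, y = 16
step 9: x = -17, y = 9
The first disagreement with the log is at step 8, where the value should be y = 16.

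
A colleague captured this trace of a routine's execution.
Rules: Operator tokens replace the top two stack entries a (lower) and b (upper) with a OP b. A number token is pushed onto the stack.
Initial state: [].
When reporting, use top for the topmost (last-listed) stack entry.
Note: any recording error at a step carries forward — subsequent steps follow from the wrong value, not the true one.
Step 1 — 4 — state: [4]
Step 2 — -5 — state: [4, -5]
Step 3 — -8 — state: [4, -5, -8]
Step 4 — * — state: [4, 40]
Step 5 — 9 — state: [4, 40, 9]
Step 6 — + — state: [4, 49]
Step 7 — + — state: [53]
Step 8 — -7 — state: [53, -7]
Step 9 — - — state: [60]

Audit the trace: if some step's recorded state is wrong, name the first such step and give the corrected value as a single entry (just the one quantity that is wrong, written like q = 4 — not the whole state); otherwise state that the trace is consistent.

no error

step 1: push 4: top = 4 -> confirmed correct
step 2: push -5: top = -5 -> matches
step 3: push -8: top = -8 -> no discrepancy
step 4: -5 * -8 = 40 -> same as recorded
step 5: push 9: top = 9 -> in agreement
step 6: 40 + 9 = 49 -> same as recorded
step 7: 4 + 49 = 53 -> exactly as logged
step 8: push -7: top = -7 -> in agreement
step 9: 53 - -7 = 60 -> agrees with the trace
Each recorded entry agrees with the recomputation.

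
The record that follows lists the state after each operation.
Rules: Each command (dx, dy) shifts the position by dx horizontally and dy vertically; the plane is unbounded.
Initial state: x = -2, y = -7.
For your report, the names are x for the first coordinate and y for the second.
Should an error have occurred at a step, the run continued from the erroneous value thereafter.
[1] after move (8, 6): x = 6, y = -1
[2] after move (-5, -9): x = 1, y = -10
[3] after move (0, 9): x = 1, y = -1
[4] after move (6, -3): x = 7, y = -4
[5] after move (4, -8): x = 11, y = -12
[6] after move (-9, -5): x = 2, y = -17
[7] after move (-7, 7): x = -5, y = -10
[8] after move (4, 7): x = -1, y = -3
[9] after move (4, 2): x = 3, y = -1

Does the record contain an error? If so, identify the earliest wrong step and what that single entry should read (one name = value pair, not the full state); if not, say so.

1. x = -2 + (8) = 6, y = -7 + (6) = -1 (same as recorded)
2. x = 6 + (-5) = 1, y = -1 + (-9) = -10 (in agreement)
3. x = 1 + (0) = 1, y = -10 + (9) = -1 (no discrepancy)
4. x = 1 + (6) = 7, y = -1 + (-3) = -4 (agrees with the record)
5. x = 7 + (4) = 11, y = -4 + (-8) = -12 (same as recorded)
6. x = 11 + (-9) = 2, y = -12 + (-5) = -17 (agrees with the record)
7. x = 2 + (-7) = -5, y = -17 + (7) = -10 (consistent with the record)
8. x = -5 + (4) = -1, y = -10 + (7) = -3 (same as recorded)
9. x = -1 + (4) = 3, y = -3 + (2) = -1 (consistent with the record)
All entries verified; no error found.

no error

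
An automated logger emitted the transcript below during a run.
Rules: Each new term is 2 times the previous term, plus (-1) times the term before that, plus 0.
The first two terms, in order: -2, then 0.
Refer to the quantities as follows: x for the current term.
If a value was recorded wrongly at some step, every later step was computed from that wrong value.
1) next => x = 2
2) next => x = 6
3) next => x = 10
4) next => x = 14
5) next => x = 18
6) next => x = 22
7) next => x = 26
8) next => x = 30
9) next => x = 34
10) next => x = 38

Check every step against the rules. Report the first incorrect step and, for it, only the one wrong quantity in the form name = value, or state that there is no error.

Recomputing the run from the initial state:
step 1: x = 2
step 2: x = 4
step 3: x = 6
step 4: x = 8
step 5: x = 10
step 6: x = 12
step 7: x = 14
step 8: x = 16
step 9: x = 18
step 10: x = 20
The first disagreement with the transcript is at step 2, where the value should be x = 4.

step 2, x = 4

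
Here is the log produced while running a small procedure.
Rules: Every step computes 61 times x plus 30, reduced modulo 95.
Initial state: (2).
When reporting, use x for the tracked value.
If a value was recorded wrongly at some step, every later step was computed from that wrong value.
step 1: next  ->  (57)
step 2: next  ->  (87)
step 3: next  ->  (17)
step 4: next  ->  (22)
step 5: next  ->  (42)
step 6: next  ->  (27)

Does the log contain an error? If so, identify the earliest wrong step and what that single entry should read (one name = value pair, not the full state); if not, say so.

no error

step 1: x = (61*2 + 30) mod 95 = 57 -> matches
step 2: x = (61*57 + 30) mod 95 = 87 -> matches
step 3: x = (61*87 + 30) mod 95 = 17 -> consistent with the log
step 4: x = (61*17 + 30) mod 95 = 22 -> confirmed correct
step 5: x = (61*22 + 30) mod 95 = 42 -> checks out
step 6: x = (61*42 + 30) mod 95 = 27 -> exactly as logged
All entries verified; no error found.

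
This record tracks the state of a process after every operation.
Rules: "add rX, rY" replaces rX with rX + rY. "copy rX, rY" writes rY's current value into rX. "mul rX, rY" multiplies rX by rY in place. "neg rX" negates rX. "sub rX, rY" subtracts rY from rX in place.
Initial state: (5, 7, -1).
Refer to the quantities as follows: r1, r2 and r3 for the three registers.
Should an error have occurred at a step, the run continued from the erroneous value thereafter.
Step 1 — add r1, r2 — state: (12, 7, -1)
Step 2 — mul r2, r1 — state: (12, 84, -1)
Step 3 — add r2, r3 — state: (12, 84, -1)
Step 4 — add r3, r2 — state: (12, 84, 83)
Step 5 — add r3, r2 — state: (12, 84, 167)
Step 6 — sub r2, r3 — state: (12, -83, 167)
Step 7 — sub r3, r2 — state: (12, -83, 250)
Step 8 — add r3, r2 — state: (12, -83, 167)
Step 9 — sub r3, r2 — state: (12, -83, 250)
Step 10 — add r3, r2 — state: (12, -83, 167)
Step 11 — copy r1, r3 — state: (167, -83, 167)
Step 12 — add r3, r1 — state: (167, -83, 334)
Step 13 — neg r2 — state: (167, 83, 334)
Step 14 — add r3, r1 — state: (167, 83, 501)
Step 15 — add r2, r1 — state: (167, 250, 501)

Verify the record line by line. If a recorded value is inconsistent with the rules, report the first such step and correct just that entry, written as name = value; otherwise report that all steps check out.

step 1: r1 = 5 + 7 = 12 -> in agreement
step 2: r2 = 7 * 12 = 84 -> in agreement
step 3: r2 = 84 + -1 = 83 -> the record has a different value
The earliest wrong entry is at step 3: it should read r2 = 83.

step 3, r2 = 83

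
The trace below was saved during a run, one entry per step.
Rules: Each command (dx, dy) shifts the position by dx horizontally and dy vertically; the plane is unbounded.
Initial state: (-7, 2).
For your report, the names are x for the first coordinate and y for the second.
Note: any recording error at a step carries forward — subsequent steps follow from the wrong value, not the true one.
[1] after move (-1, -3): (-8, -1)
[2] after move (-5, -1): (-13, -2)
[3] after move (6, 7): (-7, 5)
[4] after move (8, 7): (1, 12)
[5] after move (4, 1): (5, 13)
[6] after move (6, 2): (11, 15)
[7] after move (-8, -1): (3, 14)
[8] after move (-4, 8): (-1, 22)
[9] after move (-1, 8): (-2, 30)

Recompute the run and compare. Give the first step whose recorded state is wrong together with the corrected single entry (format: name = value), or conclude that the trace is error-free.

no error

Step 1: x = -7 + (-1) = -8, y = 2 + (-3) = -1 — agrees with the trace.
Step 2: x = -8 + (-5) = -13, y = -1 + (-1) = -2 — exactly as logged.
Step 3: x = -13 + (6) = -7, y = -2 + (7) = 5 — confirmed correct.
Step 4: x = -7 + (8) = 1, y = 5 + (7) = 12 — checks out.
Step 5: x = 1 + (4) = 5, y = 12 + (1) = 13 — consistent with the trace.
Step 6: x = 5 + (6) = 11, y = 13 + (2) = 15 — exactly as logged.
Step 7: x = 11 + (-8) = 3, y = 15 + (-1) = 14 — in agreement.
Step 8: x = 3 + (-4) = -1, y = 14 + (8) = 22 — confirmed correct.
Step 9: x = -1 + (-1) = -2, y = 22 + (8) = 30 — matches.
Each recorded entry agrees with the recomputation.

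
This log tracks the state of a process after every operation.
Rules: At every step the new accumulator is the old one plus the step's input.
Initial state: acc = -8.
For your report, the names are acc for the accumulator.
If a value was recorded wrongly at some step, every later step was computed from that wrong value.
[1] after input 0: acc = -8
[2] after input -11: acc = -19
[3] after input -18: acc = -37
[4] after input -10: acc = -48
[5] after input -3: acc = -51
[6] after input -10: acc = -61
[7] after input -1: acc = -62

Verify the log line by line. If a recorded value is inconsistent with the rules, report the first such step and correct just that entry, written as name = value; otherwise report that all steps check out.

step 1: acc = -8 + 0 = -8 -> in agreement
step 2: acc = -8 + -11 = -19 -> matches
step 3: acc = -19 + -18 = -37 -> checks out
step 4: acc = -37 + -10 = -47 -> the log disagrees here
The earliest wrong entry is at step 4: it should read acc = -47.

step 4, acc = -47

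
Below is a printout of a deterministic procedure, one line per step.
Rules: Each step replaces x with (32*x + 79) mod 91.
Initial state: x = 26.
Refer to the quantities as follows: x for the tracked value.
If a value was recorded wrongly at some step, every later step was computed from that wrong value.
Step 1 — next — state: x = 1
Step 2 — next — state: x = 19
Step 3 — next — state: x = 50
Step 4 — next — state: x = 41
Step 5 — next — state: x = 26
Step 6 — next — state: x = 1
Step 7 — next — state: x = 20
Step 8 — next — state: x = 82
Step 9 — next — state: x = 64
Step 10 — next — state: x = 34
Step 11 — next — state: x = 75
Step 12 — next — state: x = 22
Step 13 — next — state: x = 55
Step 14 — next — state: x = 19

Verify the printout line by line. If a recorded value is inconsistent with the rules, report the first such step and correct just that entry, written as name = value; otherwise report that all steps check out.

Recomputing the run from the initial state:
step 1: x = 1
step 2: x = 20
step 3: x = 82
step 4: x = 64
step 5: x = 34
step 6: x = 75
step 7: x = 22
step 8: x = 55
step 9: x = 19
step 10: x = 50
step 11: x = 41
step 12: x = 26
step 13: x = 1
step 14: x = 20
The first disagreement with the printout is at step 2, where the value should be x = 20.

step 2, x = 20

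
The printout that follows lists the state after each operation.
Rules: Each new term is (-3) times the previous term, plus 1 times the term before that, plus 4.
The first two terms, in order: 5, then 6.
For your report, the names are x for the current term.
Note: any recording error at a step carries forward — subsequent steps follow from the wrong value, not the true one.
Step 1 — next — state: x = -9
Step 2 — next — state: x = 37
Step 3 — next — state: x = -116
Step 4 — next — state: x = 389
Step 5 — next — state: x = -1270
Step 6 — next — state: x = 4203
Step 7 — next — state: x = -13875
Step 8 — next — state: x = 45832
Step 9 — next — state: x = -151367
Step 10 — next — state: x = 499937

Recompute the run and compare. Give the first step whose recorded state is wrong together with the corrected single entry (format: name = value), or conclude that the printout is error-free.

Recomputing the run from the initial state:
step 1: x = -9
step 2: x = 37
step 3: x = -116
step 4: x = 389
step 5: x = -1279
step 6: x = 4230
step 7: x = -13965
step 8: x = 46129
step 9: x = -152348
step 10: x = 503177
The first disagreement with the printout is at step 5, where the value should be x = -1279.

step 5, x = -1279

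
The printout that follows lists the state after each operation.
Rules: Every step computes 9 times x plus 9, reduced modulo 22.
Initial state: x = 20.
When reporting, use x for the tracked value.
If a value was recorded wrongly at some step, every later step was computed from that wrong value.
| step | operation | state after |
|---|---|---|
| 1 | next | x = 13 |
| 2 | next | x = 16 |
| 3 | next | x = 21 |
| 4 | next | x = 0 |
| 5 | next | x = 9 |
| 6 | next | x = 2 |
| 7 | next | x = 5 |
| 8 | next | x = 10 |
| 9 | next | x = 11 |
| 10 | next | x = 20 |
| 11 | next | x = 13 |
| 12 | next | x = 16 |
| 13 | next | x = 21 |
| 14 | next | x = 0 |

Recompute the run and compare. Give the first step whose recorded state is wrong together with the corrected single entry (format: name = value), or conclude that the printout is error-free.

no error

Recomputing the run from the initial state:
step 1: x = 13
step 2: x = 16
step 3: x = 21
step 4: x = 0
step 5: x = 9
step 6: x = 2
step 7: x = 5
step 8: x = 10
step 9: x = 11
step 10: x = 20
step 11: x = 13
step 12: x = 16
step 13: x = 21
step 14: x = 0
This matches the printout at every step.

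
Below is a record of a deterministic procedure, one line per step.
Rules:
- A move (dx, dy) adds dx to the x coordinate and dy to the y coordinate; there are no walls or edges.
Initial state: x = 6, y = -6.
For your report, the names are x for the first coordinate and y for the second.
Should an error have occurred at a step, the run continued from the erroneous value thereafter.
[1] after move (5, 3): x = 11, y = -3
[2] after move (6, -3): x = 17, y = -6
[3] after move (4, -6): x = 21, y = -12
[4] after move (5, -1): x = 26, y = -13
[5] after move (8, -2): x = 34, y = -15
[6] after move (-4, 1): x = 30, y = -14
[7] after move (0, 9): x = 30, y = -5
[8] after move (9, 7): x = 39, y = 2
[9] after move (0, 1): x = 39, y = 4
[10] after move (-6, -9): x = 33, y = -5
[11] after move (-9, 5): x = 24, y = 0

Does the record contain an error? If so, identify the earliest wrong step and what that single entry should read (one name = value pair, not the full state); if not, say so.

step 9, y = 3

step 1: x = 6 + (5) = 11, y = -6 + (3) = -3 -> matches
step 2: x = 11 + (6) = 17, y = -3 + (-3) = -6 -> agrees with the record
step 3: x = 17 + (4) = 21, y = -6 + (-6) = -12 -> agrees with the record
step 4: x = 21 + (5) = 26, y = -12 + (-1) = -13 -> checks out
step 5: x = 26 + (8) = 34, y = -13 + (-2) = -15 -> no discrepancy
step 6: x = 34 + (-4) = 30, y = -15 + (1) = -14 -> verified
step 7: x = 30 + (0) = 30, y = -14 + (9) = -5 -> exactly as logged
step 8: x = 30 + (9) = 39, y = -5 + (7) = 2 -> agrees with the record
step 9: x = 39 + (0) = 39, y = 2 + (1) = 3 -> the recorded entry deviates here
The earliest wrong entry is at step 9: it should read y = 3.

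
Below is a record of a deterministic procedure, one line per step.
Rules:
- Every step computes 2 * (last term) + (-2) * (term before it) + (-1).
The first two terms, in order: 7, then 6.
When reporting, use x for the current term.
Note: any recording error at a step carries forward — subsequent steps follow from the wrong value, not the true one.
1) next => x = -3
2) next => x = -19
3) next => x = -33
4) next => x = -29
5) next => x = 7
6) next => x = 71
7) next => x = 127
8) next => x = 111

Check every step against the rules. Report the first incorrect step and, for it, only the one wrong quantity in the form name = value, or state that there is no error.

1. x = 2*(6) + (-2)*(7) + (-1) = -3 (exactly as logged)
2. x = 2*(-3) + (-2)*(6) + (-1) = -19 (exactly as logged)
3. x = 2*(-19) + (-2)*(-3) + (-1) = -33 (no discrepancy)
4. x = 2*(-33) + (-2)*(-19) + (-1) = -29 (same as recorded)
5. x = 2*(-29) + (-2)*(-33) + (-1) = 7 (checks out)
6. x = 2*(7) + (-2)*(-29) + (-1) = 71 (checks out)
7. x = 2*(71) + (-2)*(7) + (-1) = 127 (checks out)
8. x = 2*(127) + (-2)*(71) + (-1) = 111 (checks out)
Nothing is out of place; the run is error-free.

no error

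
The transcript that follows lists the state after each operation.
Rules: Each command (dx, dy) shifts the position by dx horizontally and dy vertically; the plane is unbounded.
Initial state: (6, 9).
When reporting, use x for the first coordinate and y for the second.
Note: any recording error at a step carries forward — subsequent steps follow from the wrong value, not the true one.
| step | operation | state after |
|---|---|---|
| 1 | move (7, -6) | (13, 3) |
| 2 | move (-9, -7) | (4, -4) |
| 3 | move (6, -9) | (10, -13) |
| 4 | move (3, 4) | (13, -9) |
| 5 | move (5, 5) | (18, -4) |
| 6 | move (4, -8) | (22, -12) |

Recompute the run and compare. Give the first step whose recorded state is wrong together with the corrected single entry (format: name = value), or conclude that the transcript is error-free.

step 1: x = 6 + (7) = 13, y = 9 + (-6) = 3 -> exactly as logged
step 2: x = 13 + (-9) = 4, y = 3 + (-7) = -4 -> exactly as logged
step 3: x = 4 + (6) = 10, y = -4 + (-9) = -13 -> no discrepancy
step 4: x = 10 + (3) = 13, y = -13 + (4) = -9 -> in agreement
step 5: x = 13 + (5) = 18, y = -9 + (5) = -4 -> confirmed correct
step 6: x = 18 + (4) = 22, y = -4 + (-8) = -12 -> matches
No step deviates from the rules.

no error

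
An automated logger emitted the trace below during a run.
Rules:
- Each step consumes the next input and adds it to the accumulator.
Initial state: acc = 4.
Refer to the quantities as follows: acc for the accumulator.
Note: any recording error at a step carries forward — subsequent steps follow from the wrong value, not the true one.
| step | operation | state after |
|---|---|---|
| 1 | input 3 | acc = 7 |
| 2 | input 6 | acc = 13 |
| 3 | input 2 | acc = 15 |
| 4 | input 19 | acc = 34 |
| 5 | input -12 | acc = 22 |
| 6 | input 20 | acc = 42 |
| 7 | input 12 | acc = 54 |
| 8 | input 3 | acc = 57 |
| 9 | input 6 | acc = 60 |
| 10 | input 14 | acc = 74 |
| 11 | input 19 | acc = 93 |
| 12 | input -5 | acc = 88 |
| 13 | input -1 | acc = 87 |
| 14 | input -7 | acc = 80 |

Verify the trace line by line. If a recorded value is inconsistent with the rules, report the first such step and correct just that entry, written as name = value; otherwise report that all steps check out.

step 9, acc = 63

Step 1: acc = 4 + 3 = 7 — matches.
Step 2: acc = 7 + 6 = 13 — matches.
Step 3: acc = 13 + 2 = 15 — exactly as logged.
Step 4: acc = 15 + 19 = 34 — in agreement.
Step 5: acc = 34 + -12 = 22 — no discrepancy.
Step 6: acc = 22 + 20 = 42 — checks out.
Step 7: acc = 42 + 12 = 54 — matches.
Step 8: acc = 54 + 3 = 57 — matches.
Step 9: acc = 57 + 6 = 63 — the trace disagrees here.
The earliest wrong entry is at step 9: it should read acc = 63.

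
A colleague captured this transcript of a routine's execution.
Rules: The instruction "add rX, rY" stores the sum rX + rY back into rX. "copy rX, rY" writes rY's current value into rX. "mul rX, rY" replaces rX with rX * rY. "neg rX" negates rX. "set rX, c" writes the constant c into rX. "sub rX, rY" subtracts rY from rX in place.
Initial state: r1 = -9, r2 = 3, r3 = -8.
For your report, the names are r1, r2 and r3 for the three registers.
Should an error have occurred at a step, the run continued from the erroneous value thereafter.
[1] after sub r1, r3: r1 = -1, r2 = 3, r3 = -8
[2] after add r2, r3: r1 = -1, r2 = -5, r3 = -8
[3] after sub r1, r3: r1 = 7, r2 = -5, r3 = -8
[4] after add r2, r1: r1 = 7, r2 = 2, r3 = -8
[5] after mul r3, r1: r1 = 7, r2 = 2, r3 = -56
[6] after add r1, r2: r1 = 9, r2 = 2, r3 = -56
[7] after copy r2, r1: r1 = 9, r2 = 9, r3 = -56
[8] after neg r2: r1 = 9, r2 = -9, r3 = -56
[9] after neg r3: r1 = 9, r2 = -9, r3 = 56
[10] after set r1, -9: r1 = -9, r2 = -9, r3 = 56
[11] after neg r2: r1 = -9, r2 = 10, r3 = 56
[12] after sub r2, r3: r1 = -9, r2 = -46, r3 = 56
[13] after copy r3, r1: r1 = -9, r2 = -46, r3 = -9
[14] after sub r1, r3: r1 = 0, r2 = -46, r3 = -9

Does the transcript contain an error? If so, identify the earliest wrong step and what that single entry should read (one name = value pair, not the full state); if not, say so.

step 1: r1 = -9 - -8 = -1 -> no discrepancy
step 2: r2 = 3 + -8 = -5 -> consistent with the transcript
step 3: r1 = -1 - -8 = 7 -> matches
step 4: r2 = -5 + 7 = 2 -> consistent with the transcript
step 5: r3 = -8 * 7 = -56 -> checks out
step 6: r1 = 7 + 2 = 9 -> consistent with the transcript
step 7: r2 = 9 -> agrees with the transcript
step 8: r2 = -(9) = -9 -> in agreement
step 9: r3 = -(-56) = 56 -> in agreement
step 10: r1 = -9 -> confirmed correct
step 11: r2 = -(-9) = 9 -> the recorded entry deviates here
That makes step 11 the first incorrect line — r2 = 9 is what it should show.

step 11, r2 = 9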